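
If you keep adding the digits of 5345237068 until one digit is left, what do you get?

5+3+4+5+2+3+7+0+6+8 = 43
4+3 = 7
(Equivalently, 5345237068 mod 9 = 7.)

7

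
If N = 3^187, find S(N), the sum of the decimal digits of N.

3^187 = 166599860176309800046026634524986233548179040667038295235391424284221259369213254148867387
Sum of its 90 digits: 396.

396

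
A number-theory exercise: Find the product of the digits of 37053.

0

3×7×0×5×3 = 0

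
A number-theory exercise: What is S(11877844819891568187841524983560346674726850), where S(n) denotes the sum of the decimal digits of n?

1+1+8+7+7+8+4+4+8+1+9+8+9+1+5+6+8+1+8+7+8+4+1+5+2+4+9+8+3+5+6+0+3+4+6+6+7+4+7+2+6+8+5+0 = 224

224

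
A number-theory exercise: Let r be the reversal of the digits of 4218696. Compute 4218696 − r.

Reverse of 4218696 is 6968124.
4218696 − 6968124 = -2749428

-2749428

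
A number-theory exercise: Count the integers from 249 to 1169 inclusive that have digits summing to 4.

10

The integers in [249, 1169] that have digits summing to 4: 301, 310, 400, 1003, 1012, 1021, 1030, 1102, 1111, 1120.
10 qualify.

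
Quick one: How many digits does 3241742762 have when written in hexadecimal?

8

3241742762 in base 16 is C13911AA, which has 8 digits.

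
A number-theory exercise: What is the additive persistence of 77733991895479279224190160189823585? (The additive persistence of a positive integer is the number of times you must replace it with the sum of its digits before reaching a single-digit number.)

2

77733991895479279224190160189823585 → 180 → 9 (2 steps)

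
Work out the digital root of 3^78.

9

The digital root of n equals n mod 9 (or 9 when 9 | n), so we need 3^78 mod 9.
3^78 ≡ 0 (mod 9), so the digital root is 9.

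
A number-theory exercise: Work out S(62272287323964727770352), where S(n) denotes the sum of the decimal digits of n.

103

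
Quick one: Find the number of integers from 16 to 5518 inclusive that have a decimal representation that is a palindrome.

The integers in [16, 5518] that have a decimal representation that is a palindrome: 22, 33, 44, 55, 66, 77, …, 5335, 5445.
143 qualify.

143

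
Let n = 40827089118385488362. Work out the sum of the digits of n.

4+0+8+2+7+0+8+9+1+1+8+3+8+5+4+8+8+3+6+2 = 95

95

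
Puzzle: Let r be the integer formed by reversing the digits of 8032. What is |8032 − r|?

5724

Reverse of 8032 is 2308.
|8032 − 2308| = 5724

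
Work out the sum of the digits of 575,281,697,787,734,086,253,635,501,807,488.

165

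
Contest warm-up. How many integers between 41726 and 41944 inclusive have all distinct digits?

The integers in [41726, 41944] that have all distinct digits: 41726, 41728, 41729, 41730, 41732, 41735, …, 41937, 41938.
93 qualify.

93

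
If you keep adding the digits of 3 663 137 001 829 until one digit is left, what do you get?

3+6+6+3+1+3+7+0+0+1+8+2+9 = 49
4+9 = 13
1+3 = 4

4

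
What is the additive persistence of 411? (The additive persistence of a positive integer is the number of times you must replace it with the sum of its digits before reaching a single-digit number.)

411 → 6 (1 step)

1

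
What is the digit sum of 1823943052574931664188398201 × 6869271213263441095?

206

1823943052574931664188398201 × 6869271213263441095 = 12529159505684825161239529337874251721367470095
Sum of its 47 digits: 206.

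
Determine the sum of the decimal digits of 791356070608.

52

7+9+1+3+5+6+0+7+0+6+0+8 = 52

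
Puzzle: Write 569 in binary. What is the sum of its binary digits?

5

569 in base 2 is 1000111001.
Digit sum: 1+0+0+0+1+1+1+0+0+1 = 5.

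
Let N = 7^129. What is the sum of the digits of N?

478

7^129 = 10414709530383281871372188772188914992326497020083592649289488135604711207963106997583302933500433141279257607
Sum of its 110 digits: 478.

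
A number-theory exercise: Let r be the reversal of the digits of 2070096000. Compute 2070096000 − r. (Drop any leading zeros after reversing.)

2063195298

Reverse of 2070096000 is 6900702.
2070096000 − 6900702 = 2063195298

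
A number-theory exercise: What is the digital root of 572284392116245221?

5+7+2+2+8+4+3+9+2+1+1+6+2+4+5+2+2+1 = 66
6+6 = 12
1+2 = 3
(Equivalently, 572284392116245221 mod 9 = 3.)

3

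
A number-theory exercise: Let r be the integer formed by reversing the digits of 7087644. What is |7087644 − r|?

Reverse of 7087644 is 4467807.
|7087644 − 4467807| = 2619837

2619837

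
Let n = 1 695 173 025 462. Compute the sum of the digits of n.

51

1+6+9+5+1+7+3+0+2+5+4+6+2 = 51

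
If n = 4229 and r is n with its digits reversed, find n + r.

13453

Reverse of 4229 is 9224.
4229 + 9224 = 13453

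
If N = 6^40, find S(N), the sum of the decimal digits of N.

6^40 = 13367494538843734067838845976576
Sum of its 32 digits: 171.

171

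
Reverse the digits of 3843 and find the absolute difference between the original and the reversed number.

360

Reverse of 3843 is 3483.
|3843 − 3483| = 360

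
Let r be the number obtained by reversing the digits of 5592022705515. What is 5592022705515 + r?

Reverse of 5592022705515 is 5155072202955.
5592022705515 + 5155072202955 = 10747094908470

10747094908470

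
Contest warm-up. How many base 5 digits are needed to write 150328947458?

16

150328947458 in base 5 is 4430333202304313, which has 16 digits.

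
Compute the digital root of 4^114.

The digital root of n equals n mod 9 (or 9 when 9 | n), so we need 4^114 mod 9.
4^114 ≡ 1 (mod 9), so the digital root is 1.

1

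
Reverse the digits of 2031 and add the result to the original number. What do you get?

Reverse of 2031 is 1302.
2031 + 1302 = 3333

3333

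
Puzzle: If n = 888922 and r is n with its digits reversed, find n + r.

Reverse of 888922 is 229888.
888922 + 229888 = 1118810

1118810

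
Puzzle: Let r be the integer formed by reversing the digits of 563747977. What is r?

Reversing 563747977 gives 779747365.

779747365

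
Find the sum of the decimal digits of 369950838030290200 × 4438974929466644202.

369950838030290200 × 4438974929466644202 = 1642202495151633353986271822207420400
Sum of its 37 digits: 129.

129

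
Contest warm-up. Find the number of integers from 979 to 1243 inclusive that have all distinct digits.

80

The integers in [979, 1243] that have all distinct digits: 980, 981, 982, 983, 984, 985, …, 1240, 1243.
80 qualify.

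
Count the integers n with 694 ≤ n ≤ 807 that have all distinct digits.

83

The integers in [694, 807] that have all distinct digits: 694, 695, 697, 698, 701, 702, …, 806, 807.
83 qualify.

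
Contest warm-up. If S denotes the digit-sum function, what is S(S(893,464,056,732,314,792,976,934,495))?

First digit sum: 139.
1+3+9 = 13.

13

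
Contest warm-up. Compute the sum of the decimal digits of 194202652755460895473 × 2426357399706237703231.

184

194202652755460895473 × 2426357399706237703231 = 471205043555793516829463291038686085373263
Sum of its 42 digits: 184.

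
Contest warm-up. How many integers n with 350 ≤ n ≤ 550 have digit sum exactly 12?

19

The integers in [350, 550] that have digit sum exactly 12: 354, 363, 372, 381, 390, 408, …, 534, 543.
19 qualify.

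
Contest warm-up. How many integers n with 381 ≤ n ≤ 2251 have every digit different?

1063

The integers in [381, 2251] that have every digit different: 381, 382, 384, 385, 386, 387, …, 2197, 2198.
1063 qualify.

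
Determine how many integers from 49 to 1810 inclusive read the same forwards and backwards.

103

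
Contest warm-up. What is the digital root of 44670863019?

4+4+6+7+0+8+6+3+0+1+9 = 48
4+8 = 12
1+2 = 3
(Equivalently, 44670863019 mod 9 = 3.)

3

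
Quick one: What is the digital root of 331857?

9

3+3+1+8+5+7 = 27
2+7 = 9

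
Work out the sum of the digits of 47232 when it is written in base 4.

9

47232 in base 4 is 23202000.
Digit sum: 2+3+2+0+2+0+0+0 = 9.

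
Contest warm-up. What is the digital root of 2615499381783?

2+6+1+5+4+9+9+3+8+1+7+8+3 = 66
6+6 = 12
1+2 = 3
(Equivalently, 2615499381783 mod 9 = 3.)

3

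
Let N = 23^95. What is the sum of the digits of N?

23^95 = 2312833779424595518571890371063157173566902766648913627905937923013492798401100027166418903292964157477852965912389583783760471207
Sum of its 130 digits: 596.

596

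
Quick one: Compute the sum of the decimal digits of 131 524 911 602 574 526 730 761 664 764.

121

1+3+1+5+2+4+9+1+1+6+0+2+5+7+4+5+2+6+7+3+0+7+6+1+6+6+4+7+6+4 = 121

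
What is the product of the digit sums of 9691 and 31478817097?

S(9691) = 9+6+9+1 = 25.
S(31478817097) = 3+1+4+7+8+8+1+7+0+9+7 = 55.
25 · 55 = 1375.

1375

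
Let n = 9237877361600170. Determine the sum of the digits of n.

9+2+3+7+8+7+7+3+6+1+6+0+0+1+7+0 = 67

67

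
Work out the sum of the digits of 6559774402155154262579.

101

6+5+5+9+7+7+4+4+0+2+1+5+5+1+5+4+2+6+2+5+7+9 = 101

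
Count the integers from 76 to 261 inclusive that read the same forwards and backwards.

The integers in [76, 261] that read the same forwards and backwards: 77, 88, 99, 101, 111, 121, …, 242, 252.
19 qualify.

19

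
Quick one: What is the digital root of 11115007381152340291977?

1+1+1+1+5+0+0+7+3+8+1+1+5+2+3+4+0+2+9+1+9+7+7 = 78
7+8 = 15
1+5 = 6
(Equivalently, 11115007381152340291977 mod 9 = 6.)

6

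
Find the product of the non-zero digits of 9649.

1944

9×6×4×9 = 1944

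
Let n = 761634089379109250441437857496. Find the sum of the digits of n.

7+6+1+6+3+4+0+8+9+3+7+9+1+0+9+2+5+0+4+4+1+4+3+7+8+5+7+4+9+6 = 142

142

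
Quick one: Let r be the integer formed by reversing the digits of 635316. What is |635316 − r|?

21780

Reverse of 635316 is 613536.
|635316 − 613536| = 21780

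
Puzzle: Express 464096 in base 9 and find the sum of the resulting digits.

464096 in base 9 is 776552.
Digit sum: 7+7+6+5+5+2 = 32.

32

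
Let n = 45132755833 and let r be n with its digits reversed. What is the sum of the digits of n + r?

83

Reversal of 45132755833 is 33855723154; 45132755833 + 33855723154 = 78988478987.
Digit sum of 78988478987: 7+8+9+8+8+4+7+8+9+8+7 = 83.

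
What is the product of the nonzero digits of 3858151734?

3×8×5×8×1×5×1×7×3×4 = 403200

403200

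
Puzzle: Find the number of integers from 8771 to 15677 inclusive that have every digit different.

2107

The integers in [8771, 15677] that have every digit different: 8790, 8791, 8792, 8793, 8794, 8795, …, 15673, 15674.
2107 qualify.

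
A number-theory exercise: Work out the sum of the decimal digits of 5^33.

89

5^33 = 116415321826934814453125
Sum of its 24 digits: 89.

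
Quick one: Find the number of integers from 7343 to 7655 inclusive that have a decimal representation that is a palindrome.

The integers in [7343, 7655] that have a decimal representation that is a palindrome: 7447, 7557.
2 qualify.

2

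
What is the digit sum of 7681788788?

68

7+6+8+1+7+8+8+7+8+8 = 68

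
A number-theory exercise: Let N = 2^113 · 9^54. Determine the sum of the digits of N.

333

2^113 · 9^54 = 35114381220118243040463952632414350217578085453111762224694027643701417944949259763712
Sum of its 86 digits: 333.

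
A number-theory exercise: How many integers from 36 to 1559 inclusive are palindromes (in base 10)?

The integers in [36, 1559] that are palindromes (in base 10): 44, 55, 66, 77, 88, 99, …, 1441, 1551.
102 qualify.

102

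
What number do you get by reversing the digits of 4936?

Reversing 4936 gives 6394.

6394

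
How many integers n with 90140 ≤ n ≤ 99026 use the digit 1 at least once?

3121

The integers in [90140, 99026] that use the digit 1 at least once: 90140, 90141, 90142, 90143, 90144, 90145, …, 99019, 99021.
3121 qualify.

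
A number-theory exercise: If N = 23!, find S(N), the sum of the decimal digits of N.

99

23! = 25852016738884976640000
Sum of its 23 digits: 99.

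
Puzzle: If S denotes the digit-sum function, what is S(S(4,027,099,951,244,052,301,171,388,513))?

First digit sum: 104.
1+0+4 = 5.

5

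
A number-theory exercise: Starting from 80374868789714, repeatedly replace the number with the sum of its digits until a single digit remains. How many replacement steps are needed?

80374868789714 → 80 → 8 (2 steps)

2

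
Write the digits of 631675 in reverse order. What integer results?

576136

Reversing 631675 gives 576136.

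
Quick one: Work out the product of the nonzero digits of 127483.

1344

1×2×7×4×8×3 = 1344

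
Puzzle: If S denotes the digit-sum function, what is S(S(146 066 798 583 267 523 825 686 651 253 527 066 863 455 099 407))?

6

First digit sum: 231.
2+3+1 = 6.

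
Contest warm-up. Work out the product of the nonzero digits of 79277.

6174

7×9×2×7×7 = 6174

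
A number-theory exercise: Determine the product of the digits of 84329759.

8×4×3×2×9×7×5×9 = 544320

544320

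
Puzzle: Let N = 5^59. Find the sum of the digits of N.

191

5^59 = 173472347597680709441192448139190673828125
Sum of its 42 digits: 191.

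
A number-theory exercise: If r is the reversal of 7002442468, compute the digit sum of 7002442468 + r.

56

Reversal of 7002442468 is 8642442007; 7002442468 + 8642442007 = 15644884475.
Digit sum of 15644884475: 1+5+6+4+4+8+8+4+4+7+5 = 56.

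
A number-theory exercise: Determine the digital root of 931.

9+3+1 = 13
1+3 = 4
(Equivalently, 931 mod 9 = 4.)

4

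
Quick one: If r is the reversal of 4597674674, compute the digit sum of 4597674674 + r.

46

Reversal of 4597674674 is 4764767954; 4597674674 + 4764767954 = 9362442628.
Digit sum of 9362442628: 9+3+6+2+4+4+2+6+2+8 = 46.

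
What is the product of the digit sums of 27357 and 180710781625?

1104

S(27357) = 2+7+3+5+7 = 24.
S(180710781625) = 1+8+0+7+1+0+7+8+1+6+2+5 = 46.
24 · 46 = 1104.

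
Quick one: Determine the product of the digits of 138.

24

1×3×8 = 24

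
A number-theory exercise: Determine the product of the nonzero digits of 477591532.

264600

4×7×7×5×9×1×5×3×2 = 264600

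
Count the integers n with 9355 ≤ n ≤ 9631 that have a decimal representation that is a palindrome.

The integers in [9355, 9631] that have a decimal representation that is a palindrome: 9449, 9559.
2 qualify.

2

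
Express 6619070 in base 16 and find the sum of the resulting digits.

65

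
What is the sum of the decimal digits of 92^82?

92^82 = 107300523875436888685175640762294108046641599796757824691036728975561068521630064773386640472143166414426808349028691512856994475432478721121135449738493311320064
Sum of its 162 digits: 718.

718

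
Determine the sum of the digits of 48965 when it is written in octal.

48965 in base 8 is 137505.
Digit sum: 1+3+7+5+0+5 = 21.

21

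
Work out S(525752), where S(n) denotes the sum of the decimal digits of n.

5+2+5+7+5+2 = 26

26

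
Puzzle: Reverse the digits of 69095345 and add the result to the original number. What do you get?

Reverse of 69095345 is 54359096.
69095345 + 54359096 = 123454441

123454441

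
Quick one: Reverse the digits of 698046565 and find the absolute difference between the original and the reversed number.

Reverse of 698046565 is 565640896.
|698046565 − 565640896| = 132405669

132405669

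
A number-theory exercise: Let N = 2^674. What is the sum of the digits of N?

913

2^674 = 78382132970517478991165606422426233672355708521949855379734648809861125861064803929830588940942115354940041435601982738271645192059633193360683542052684438972998018132574030730004068581526319939960438784
Sum of its 203 digits: 913.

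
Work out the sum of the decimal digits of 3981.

21

3+9+8+1 = 21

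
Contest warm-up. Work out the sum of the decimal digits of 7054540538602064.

59

7+0+5+4+5+4+0+5+3+8+6+0+2+0+6+4 = 59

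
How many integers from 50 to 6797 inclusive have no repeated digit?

The integers in [50, 6797] that have no repeated digit: 50, 51, 52, 53, 54, 56, …, 6794, 6795.
3604 qualify.

3604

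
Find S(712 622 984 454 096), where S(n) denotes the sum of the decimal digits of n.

69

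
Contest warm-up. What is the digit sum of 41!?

144

41! = 33452526613163807108170062053440751665152000000000
Sum of its 50 digits: 144.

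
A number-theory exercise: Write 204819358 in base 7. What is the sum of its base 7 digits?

40

204819358 in base 7 is 5034635662.
Digit sum: 5+0+3+4+6+3+5+6+6+2 = 40.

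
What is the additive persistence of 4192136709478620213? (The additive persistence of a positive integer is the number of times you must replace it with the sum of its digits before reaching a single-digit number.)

4192136709478620213 → 75 → 12 → 3 (3 steps)

3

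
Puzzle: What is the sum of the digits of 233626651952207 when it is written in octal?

59

233626651952207 in base 8 is 6507556146302117.
Digit sum: 6+5+0+7+5+5+6+1+4+6+3+0+2+1+1+7 = 59.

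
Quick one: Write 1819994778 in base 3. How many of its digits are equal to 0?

1819994778 in base 3 is 11200211122022111000.
The digit 0 appears 6 times.

6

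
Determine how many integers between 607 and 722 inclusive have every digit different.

The integers in [607, 722] that have every digit different: 607, 608, 609, 610, 612, 613, …, 720, 721.
85 qualify.

85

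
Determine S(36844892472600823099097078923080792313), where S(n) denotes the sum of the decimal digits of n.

3+6+8+4+4+8+9+2+4+7+2+6+0+0+8+2+3+0+9+9+0+9+7+0+7+8+9+2+3+0+8+0+7+9+2+3+1+3 = 172

172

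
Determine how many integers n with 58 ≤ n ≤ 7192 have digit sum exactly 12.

The integers in [58, 7192] that have digit sum exactly 12: 66, 75, 84, 93, 129, 138, …, 7131, 7140.
377 qualify.

377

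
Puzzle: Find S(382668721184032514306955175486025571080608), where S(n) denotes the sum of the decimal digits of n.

3+8+2+6+6+8+7+2+1+1+8+4+0+3+2+5+1+4+3+0+6+9+5+5+1+7+5+4+8+6+0+2+5+5+7+1+0+8+0+6+0+8 = 172

172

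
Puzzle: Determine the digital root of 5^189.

The digital root of n equals n mod 9 (or 9 when 9 | n), so we need 5^189 mod 9.
5^189 ≡ 8 (mod 9), so the digital root is 8.

8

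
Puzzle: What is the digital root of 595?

5+9+5 = 19
1+9 = 10
1+0 = 1

1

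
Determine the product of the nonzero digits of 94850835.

172800

9×4×8×5×8×3×5 = 172800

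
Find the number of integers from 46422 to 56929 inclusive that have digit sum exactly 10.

The integers in [46422, 56929] that have digit sum exactly 10: 50005, 50014, 50023, 50032, 50041, 50050, …, 54100, 55000.
56 qualify.

56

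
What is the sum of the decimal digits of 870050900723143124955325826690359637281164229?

8+7+0+0+5+0+9+0+0+7+2+3+1+4+3+1+2+4+9+5+5+3+2+5+8+2+6+6+9+0+3+5+9+6+3+7+2+8+1+1+6+4+2+2+9 = 184

184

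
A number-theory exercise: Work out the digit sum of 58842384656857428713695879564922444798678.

5+8+8+4+2+3+8+4+6+5+6+8+5+7+4+2+8+7+1+3+6+9+5+8+7+9+5+6+4+9+2+2+4+4+4+7+9+8+6+7+8 = 233

233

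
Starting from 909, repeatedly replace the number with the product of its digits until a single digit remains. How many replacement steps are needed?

1

909 → 0 (1 step)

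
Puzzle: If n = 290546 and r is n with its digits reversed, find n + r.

935638

Reverse of 290546 is 645092.
290546 + 645092 = 935638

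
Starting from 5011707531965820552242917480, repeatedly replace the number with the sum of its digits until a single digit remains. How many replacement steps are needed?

5011707531965820552242917480 → 109 → 10 → 1 (3 steps)

3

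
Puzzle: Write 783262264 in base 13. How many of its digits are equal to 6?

1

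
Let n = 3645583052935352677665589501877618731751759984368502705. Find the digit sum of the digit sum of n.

11

First digit sum: 272.
2+7+2 = 11.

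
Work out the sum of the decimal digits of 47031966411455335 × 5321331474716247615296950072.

187

47031966411455335 × 5321331474716247615296950072 = 250272683183074642065644928184959268353034120
Sum of its 45 digits: 187.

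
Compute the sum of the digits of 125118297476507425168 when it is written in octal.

71

125118297476507425168 in base 8 is 15441353712312470154620.
Digit sum: 1+5+4+4+1+3+5+3+7+1+2+3+1+2+4+7+0+1+5+4+6+2+0 = 71.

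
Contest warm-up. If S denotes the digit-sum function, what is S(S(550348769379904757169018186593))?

11

First digit sum: 155.
1+5+5 = 11.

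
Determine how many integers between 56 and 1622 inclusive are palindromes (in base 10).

100

The integers in [56, 1622] that are palindromes (in base 10): 66, 77, 88, 99, 101, 111, …, 1441, 1551.
100 qualify.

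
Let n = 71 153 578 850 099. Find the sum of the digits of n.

7+1+1+5+3+5+7+8+8+5+0+0+9+9 = 68

68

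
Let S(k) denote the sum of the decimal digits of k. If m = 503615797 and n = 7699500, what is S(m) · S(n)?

S(503615797) = 5+0+3+6+1+5+7+9+7 = 43.
S(7699500) = 7+6+9+9+5+0+0 = 36.
43 · 36 = 1548.

1548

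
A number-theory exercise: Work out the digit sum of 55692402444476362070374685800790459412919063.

190

5+5+6+9+2+4+0+2+4+4+4+4+7+6+3+6+2+0+7+0+3+7+4+6+8+5+8+0+0+7+9+0+4+5+9+4+1+2+9+1+9+0+6+3 = 190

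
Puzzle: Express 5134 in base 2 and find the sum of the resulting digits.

5

5134 in base 2 is 1010000001110.
Digit sum: 1+0+1+0+0+0+0+0+0+1+1+1+0 = 5.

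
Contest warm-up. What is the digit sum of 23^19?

122

23^19 = 74615470927590710561908487
Sum of its 26 digits: 122.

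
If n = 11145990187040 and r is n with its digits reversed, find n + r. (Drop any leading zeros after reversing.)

15224100141151

Reverse of 11145990187040 is 4078109954111.
11145990187040 + 4078109954111 = 15224100141151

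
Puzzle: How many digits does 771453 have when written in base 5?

9

771453 in base 5 is 144141303, which has 9 digits.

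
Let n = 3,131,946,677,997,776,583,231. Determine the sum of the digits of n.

3+1+3+1+9+4+6+6+7+7+9+9+7+7+7+6+5+8+3+2+3+1 = 114

114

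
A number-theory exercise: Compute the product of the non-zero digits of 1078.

1×7×8 = 56

56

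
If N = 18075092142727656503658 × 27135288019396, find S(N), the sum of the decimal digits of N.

162

18075092142727656503658 × 27135288019396 = 490472831270036551992178509048950568
Sum of its 36 digits: 162.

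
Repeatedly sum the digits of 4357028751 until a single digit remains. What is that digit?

4+3+5+7+0+2+8+7+5+1 = 42
4+2 = 6

6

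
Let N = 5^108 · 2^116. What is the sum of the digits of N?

5^108 · 2^116 = 256000000000000000000000000000000000000000000000000000000000000000000000000000000000000000000000000000000000000
Sum of its 111 digits: 13.

13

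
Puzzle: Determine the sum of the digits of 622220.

6+2+2+2+2+0 = 14

14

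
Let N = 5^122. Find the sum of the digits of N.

376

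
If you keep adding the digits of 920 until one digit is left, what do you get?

9+2+0 = 11
1+1 = 2
(Equivalently, 920 mod 9 = 2.)

2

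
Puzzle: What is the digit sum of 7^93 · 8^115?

7^93 · 8^115 = 281492109332663096751361482909691391900566276870789694754933792661740621850618464600450331833460957404407268714238832761048744059307442658935850527027419431594065743417871630675738624
Sum of its 183 digits: 818.

818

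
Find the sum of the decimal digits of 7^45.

7^45 = 107006904423598033356356300384937784807
Sum of its 39 digits: 163.

163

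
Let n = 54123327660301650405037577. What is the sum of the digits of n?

92

5+4+1+2+3+3+2+7+6+6+0+3+0+1+6+5+0+4+0+5+0+3+7+5+7+7 = 92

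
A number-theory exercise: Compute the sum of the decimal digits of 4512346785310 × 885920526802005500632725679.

4512346785310 × 885920526802005500632725679 = 3997580641155171215641016888618736975490
Sum of its 40 digits: 187.

187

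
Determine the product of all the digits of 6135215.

900

6×1×3×5×2×1×5 = 900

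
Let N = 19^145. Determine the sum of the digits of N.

757

19^145 = 262586344985611149563135607342551174202477020157928684666113795189426114923083081242041713050744066477244927903266627801857651730760873804533878641111132280916113170249281231034034546899
Sum of its 186 digits: 757.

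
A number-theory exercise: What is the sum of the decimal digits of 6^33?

6^33 = 47751966659678405306351616
Sum of its 26 digits: 126.

126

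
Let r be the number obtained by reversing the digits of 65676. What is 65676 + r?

Reverse of 65676 is 67656.
65676 + 67656 = 133332

133332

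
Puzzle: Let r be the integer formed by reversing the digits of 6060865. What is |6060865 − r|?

380259

Reverse of 6060865 is 5680606.
|6060865 − 5680606| = 380259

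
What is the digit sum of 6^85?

6^85 = 1389492742073028616036418943402668319023150170860455154661957042176
Sum of its 67 digits: 270.

270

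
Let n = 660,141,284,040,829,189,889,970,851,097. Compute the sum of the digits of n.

6+6+0+1+4+1+2+8+4+0+4+0+8+2+9+1+8+9+8+8+9+9+7+0+8+5+1+0+9+7 = 144

144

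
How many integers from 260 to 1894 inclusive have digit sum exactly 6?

31

The integers in [260, 1894] that have digit sum exactly 6: 303, 312, 321, 330, 402, 411, …, 1410, 1500.
31 qualify.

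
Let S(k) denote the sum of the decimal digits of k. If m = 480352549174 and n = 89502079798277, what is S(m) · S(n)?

S(480352549174) = 4+8+0+3+5+2+5+4+9+1+7+4 = 52.
S(89502079798277) = 8+9+5+0+2+0+7+9+7+9+8+2+7+7 = 80.
52 · 80 = 4160.

4160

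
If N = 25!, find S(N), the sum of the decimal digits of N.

25! = 15511210043330985984000000
Sum of its 26 digits: 72.

72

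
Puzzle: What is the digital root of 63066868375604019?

6+3+0+6+6+8+6+8+3+7+5+6+0+4+0+1+9 = 78
7+8 = 15
1+5 = 6

6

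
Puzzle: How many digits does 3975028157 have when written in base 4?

16

3975028157 in base 4 is 3230323201312331, which has 16 digits.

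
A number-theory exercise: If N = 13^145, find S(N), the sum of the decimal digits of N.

760

13^145 = 332495739297038865453955824301148040878086855761996914226721779819448441230837837778396193227194828462167904844061547157593170092092697366300067194480595905270093
Sum of its 162 digits: 760.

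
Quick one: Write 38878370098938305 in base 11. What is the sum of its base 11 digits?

85

38878370098938305 in base 11 is 934193518A918761.
Digit sum: 9+3+4+1+9+3+5+1+8+10+9+1+8+7+6+1 = 85.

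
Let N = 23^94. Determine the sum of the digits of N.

571

23^94 = 100557990409765022546603929176659007546387076810822331648084257522325773843526088137670387099694093803384911561408242773206977009
Sum of its 129 digits: 571.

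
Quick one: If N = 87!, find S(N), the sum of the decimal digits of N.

495

87! = 2107757298379527717213600518699389595229783738061356212322972511214654115727593174080683423236414793504734471782400000000000000000000
Sum of its 133 digits: 495.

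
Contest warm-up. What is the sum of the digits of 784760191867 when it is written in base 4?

40

784760191867 in base 4 is 23122313112203231323.
Digit sum: 2+3+1+2+2+3+1+3+1+1+2+2+0+3+2+3+1+3+2+3 = 40.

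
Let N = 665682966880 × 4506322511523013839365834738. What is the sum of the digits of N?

665682966880 × 4506322511523013839365834738 = 2999782139188772839988348606099607477440
Sum of its 40 digits: 221.

221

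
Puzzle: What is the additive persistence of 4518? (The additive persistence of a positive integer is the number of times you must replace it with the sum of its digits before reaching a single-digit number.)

2

4518 → 18 → 9 (2 steps)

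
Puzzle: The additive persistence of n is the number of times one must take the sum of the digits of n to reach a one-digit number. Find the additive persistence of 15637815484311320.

2

15637815484311320 → 62 → 8 (2 steps)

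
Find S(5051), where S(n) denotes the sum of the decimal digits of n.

11

5+0+5+1 = 11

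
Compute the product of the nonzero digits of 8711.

56

8×7×1×1 = 56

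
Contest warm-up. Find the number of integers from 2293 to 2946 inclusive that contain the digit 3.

210

The integers in [2293, 2946] that contain the digit 3: 2293, 2300, 2301, 2302, 2303, 2304, …, 2939, 2943.
210 qualify.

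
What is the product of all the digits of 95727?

9×5×7×2×7 = 4410

4410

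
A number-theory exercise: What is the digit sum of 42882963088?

58

4+2+8+8+2+9+6+3+0+8+8 = 58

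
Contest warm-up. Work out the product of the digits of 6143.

6×1×4×3 = 72

72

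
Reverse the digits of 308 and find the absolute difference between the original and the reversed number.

495

Reverse of 308 is 803.
|308 − 803| = 495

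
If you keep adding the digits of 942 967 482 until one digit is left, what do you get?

6

9+4+2+9+6+7+4+8+2 = 51
5+1 = 6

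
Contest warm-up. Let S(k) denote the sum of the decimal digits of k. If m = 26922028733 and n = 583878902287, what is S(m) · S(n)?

2948

S(26922028733) = 2+6+9+2+2+0+2+8+7+3+3 = 44.
S(583878902287) = 5+8+3+8+7+8+9+0+2+2+8+7 = 67.
44 · 67 = 2948.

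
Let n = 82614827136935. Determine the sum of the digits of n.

65

8+2+6+1+4+8+2+7+1+3+6+9+3+5 = 65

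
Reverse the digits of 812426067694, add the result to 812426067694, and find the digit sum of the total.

Reversal of 812426067694 is 496760624218; 812426067694 + 496760624218 = 1309186691912.
Digit sum of 1309186691912: 1+3+0+9+1+8+6+6+9+1+9+1+2 = 56.

56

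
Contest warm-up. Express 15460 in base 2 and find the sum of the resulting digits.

15460 in base 2 is 11110001100100.
Digit sum: 1+1+1+1+0+0+0+1+1+0+0+1+0+0 = 7.

7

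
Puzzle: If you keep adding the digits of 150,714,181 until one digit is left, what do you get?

1+5+0+7+1+4+1+8+1 = 28
2+8 = 10
1+0 = 1
(Equivalently, 150,714,181 mod 9 = 1.)

1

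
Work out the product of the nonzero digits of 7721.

98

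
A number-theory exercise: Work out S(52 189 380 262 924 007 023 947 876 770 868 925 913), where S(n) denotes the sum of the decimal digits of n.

179

5+2+1+8+9+3+8+0+2+6+2+9+2+4+0+0+7+0+2+3+9+4+7+8+7+6+7+7+0+8+6+8+9+2+5+9+1+3 = 179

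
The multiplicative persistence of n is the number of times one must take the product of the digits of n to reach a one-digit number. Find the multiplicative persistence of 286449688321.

286449688321 → 31850496 → 0 (2 steps)

2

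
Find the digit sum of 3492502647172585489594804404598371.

162

3+4+9+2+5+0+2+6+4+7+1+7+2+5+8+5+4+8+9+5+9+4+8+0+4+4+0+4+5+9+8+3+7+1 = 162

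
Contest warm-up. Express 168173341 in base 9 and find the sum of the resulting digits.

168173341 in base 9 is 381402407.
Digit sum: 3+8+1+4+0+2+4+0+7 = 29.

29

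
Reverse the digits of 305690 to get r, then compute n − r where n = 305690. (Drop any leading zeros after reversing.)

Reverse of 305690 is 96503.
305690 − 96503 = 209187

209187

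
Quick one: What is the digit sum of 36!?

171

36! = 371993326789901217467999448150835200000000
Sum of its 42 digits: 171.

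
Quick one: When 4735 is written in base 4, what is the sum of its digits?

4735 in base 4 is 1021333.
Digit sum: 1+0+2+1+3+3+3 = 13.

13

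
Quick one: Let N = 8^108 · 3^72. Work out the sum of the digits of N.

585

8^108 · 3^72 = 769925909888585707015235375538054579565025898841378039125197283735112456413579175473021675522025830230435131246230319184834992275456
Sum of its 132 digits: 585.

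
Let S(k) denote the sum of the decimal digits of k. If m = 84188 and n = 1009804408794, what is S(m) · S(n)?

1566

S(84188) = 8+4+1+8+8 = 29.
S(1009804408794) = 1+0+0+9+8+0+4+4+0+8+7+9+4 = 54.
29 · 54 = 1566.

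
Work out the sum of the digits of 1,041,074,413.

1+0+4+1+0+7+4+4+1+3 = 25

25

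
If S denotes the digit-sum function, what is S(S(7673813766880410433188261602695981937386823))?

First digit sum: 206.
2+0+6 = 8.

8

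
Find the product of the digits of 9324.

216

9×3×2×4 = 216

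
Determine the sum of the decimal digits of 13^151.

13^151 = 1604893426900600869122943058339200074042717538173708563561768727328532111168979152929302751034763042774648202612459872374195131739043860481933461034923690640920832323237
Sum of its 169 digits: 697.

697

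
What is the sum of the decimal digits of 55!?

55! = 12696403353658275925965100847566516959580321051449436762275840000000000000
Sum of its 74 digits: 279.

279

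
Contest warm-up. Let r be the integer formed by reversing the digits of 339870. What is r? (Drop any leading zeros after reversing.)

78933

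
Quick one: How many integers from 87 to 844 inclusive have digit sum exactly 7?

The integers in [87, 844] that have digit sum exactly 7: 106, 115, 124, 133, 142, 151, …, 610, 700.
28 qualify.

28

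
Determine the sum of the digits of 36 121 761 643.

40

3+6+1+2+1+7+6+1+6+4+3 = 40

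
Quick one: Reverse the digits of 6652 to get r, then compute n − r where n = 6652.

4086

Reverse of 6652 is 2566.
6652 − 2566 = 4086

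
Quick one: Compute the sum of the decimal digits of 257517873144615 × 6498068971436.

257517873144615 × 6498068971436 = 1673368901071214719932217140
Sum of its 28 digits: 105.

105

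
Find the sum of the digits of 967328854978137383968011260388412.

9+6+7+3+2+8+8+5+4+9+7+8+1+3+7+3+8+3+9+6+8+0+1+1+2+6+0+3+8+8+4+1+2 = 160

160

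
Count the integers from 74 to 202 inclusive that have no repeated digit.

96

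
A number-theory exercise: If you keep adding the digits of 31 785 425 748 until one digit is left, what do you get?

3+1+7+8+5+4+2+5+7+4+8 = 54
5+4 = 9

9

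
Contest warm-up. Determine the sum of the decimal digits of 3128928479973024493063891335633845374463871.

204

3+1+2+8+9+2+8+4+7+9+9+7+3+0+2+4+4+9+3+0+6+3+8+9+1+3+3+5+6+3+3+8+4+5+3+7+4+4+6+3+8+7+1 = 204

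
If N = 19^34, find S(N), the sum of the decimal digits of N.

19^34 = 30034640110980377619945846078500632729311721
Sum of its 44 digits: 172.

172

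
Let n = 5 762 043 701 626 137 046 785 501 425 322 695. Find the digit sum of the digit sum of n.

8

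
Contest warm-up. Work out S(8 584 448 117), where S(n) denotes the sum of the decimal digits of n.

8+5+8+4+4+4+8+1+1+7 = 50

50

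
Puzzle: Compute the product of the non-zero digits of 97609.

3402

9×7×6×9 = 3402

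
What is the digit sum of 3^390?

891

3^390 = 1194783842005001366872669673930715104684379915202413516958309593884097707862672257897327618239887790786549346048626664496721871548575328400043101228717425477619608889629973635327326175449
Sum of its 187 digits: 891.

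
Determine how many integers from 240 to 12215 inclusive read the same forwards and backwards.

The integers in [240, 12215] that read the same forwards and backwards: 242, 252, 262, 272, 282, 292, …, 12021, 12121.
188 qualify.

188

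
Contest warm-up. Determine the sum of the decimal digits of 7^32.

7^32 = 1104427674243920646305299201
Sum of its 28 digits: 103.

103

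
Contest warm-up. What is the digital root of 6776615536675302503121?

6

6+7+7+6+6+1+5+5+3+6+6+7+5+3+0+2+5+0+3+1+2+1 = 87
8+7 = 15
1+5 = 6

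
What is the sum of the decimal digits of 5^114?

406

5^114 = 48148248609680896326399448564623182963452541205384704880998469889163970947265625
Sum of its 80 digits: 406.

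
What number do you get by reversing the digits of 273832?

Reversing 273832 gives 238372.

238372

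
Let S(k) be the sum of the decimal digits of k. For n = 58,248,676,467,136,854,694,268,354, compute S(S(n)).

11

First digit sum: 137.
1+3+7 = 11.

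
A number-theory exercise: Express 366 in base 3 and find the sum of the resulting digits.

366 in base 3 is 111120.
Digit sum: 1+1+1+1+2+0 = 6.

6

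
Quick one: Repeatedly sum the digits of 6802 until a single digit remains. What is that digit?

7

6+8+0+2 = 16
1+6 = 7
(Equivalently, 6802 mod 9 = 7.)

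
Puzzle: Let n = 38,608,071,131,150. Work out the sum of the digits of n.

44

3+8+6+0+8+0+7+1+1+3+1+1+5+0 = 44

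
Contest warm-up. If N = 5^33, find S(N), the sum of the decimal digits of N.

5^33 = 116415321826934814453125
Sum of its 24 digits: 89.

89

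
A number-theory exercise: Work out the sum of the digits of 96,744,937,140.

54

9+6+7+4+4+9+3+7+1+4+0 = 54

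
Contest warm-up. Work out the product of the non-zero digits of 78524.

2240

7×8×5×2×4 = 2240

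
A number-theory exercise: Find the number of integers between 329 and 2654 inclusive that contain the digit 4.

692

The integers in [329, 2654] that contain the digit 4: 334, 340, 341, 342, 343, 344, …, 2649, 2654.
692 qualify.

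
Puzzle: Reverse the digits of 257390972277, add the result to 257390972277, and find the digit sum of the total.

Reversal of 257390972277 is 772279093752; 257390972277 + 772279093752 = 1029670066029.
Digit sum of 1029670066029: 1+0+2+9+6+7+0+0+6+6+0+2+9 = 48.

48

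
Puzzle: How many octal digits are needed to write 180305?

6

180305 in base 8 is 540121, which has 6 digits.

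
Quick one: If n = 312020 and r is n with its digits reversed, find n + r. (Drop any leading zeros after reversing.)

332233

Reverse of 312020 is 20213.
312020 + 20213 = 332233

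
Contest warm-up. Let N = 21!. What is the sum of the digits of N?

63

21! = 51090942171709440000
Sum of its 20 digits: 63.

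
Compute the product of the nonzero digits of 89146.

1728

8×9×1×4×6 = 1728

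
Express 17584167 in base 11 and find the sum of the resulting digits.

17584167 in base 11 is 9A20277.
Digit sum: 9+10+2+0+2+7+7 = 37.

37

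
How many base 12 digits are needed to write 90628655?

8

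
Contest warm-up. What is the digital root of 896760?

8+9+6+7+6+0 = 36
3+6 = 9

9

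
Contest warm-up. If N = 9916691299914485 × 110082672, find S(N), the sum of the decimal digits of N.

117

9916691299914485 × 110082672 = 1091655875693739880303920
Sum of its 25 digits: 117.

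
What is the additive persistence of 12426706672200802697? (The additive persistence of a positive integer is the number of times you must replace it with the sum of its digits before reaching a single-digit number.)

12426706672200802697 → 77 → 14 → 5 (3 steps)

3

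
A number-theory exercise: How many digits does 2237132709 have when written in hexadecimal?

8

2237132709 in base 16 is 8557EFA5, which has 8 digits.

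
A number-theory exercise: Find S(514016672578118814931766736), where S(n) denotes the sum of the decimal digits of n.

123

5+1+4+0+1+6+6+7+2+5+7+8+1+1+8+8+1+4+9+3+1+7+6+6+7+3+6 = 123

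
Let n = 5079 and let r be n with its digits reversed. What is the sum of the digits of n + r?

24

Reversal of 5079 is 9705; 5079 + 9705 = 14784.
Digit sum of 14784: 1+4+7+8+4 = 24.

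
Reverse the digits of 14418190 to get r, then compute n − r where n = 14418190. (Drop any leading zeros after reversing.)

5236749

Reverse of 14418190 is 9181441.
14418190 − 9181441 = 5236749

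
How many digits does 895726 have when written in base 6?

895726 in base 6 is 31110514, which has 8 digits.

8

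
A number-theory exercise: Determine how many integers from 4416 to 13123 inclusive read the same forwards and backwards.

The integers in [4416, 13123] that read the same forwards and backwards: 4444, 4554, 4664, 4774, 4884, 4994, …, 12921, 13031.
87 qualify.

87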